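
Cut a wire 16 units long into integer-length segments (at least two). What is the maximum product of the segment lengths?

324

Let prod[k] be the best product for length k (with at least one cut). For each first piece i, the rest contributes max(k−i, prod[k−i]).
Small cases: prod[2]=1, prod[3]=2, prod[4]=4, prod[5]=6, prod[6]=9, prod[7]=12, prod[8]=18, prod[9]=27, prod[10]=36.
prod[11] = 2*max(9,27) = 2*27 = 54
prod[12] = 3*max(9,27) = 3*27 = 81
prod[13] = 2*max(11,54) = 2*54 = 108
prod[14] = 2*max(12,81) = 2*81 = 162
prod[15] = 3*max(12,81) = 3*81 = 243
prod[16] = 2*max(14,162) = 2*162 = 324
One optimal split: 3 + 3 + 3 + 3 + 2 + 2; product 3*3*3*3*2*2 = 324.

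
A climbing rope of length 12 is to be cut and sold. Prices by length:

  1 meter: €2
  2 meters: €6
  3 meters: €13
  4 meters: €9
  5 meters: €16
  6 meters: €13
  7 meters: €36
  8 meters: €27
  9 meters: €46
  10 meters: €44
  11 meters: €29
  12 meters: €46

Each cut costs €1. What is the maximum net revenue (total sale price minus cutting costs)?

58

Let r[k] be the best obtainable value from length k. For each k, try every first piece i and keep the best of price[i] + r[k−i] minus the 1 cut fee when i<k.
r[1] = 2
r[2] = 6
r[3] = 13
r[4] = 14  (first piece 1, then r[3]=13)
r[5] = 18  (first piece 2, then r[3]=13)
r[6] = 25  (first piece 3, then r[3]=13)
r[7] = 36
r[8] = 37  (first piece 1, then r[7]=36)
r[9] = 46
r[10] = 48  (first piece 3, then r[7]=36)
r[11] = 51  (first piece 2, then r[9]=46)
r[12] = 58  (first piece 3, then r[9]=46)
One optimal plan: pieces 9 + 3 (1 cut) → €59 − €1 = €58.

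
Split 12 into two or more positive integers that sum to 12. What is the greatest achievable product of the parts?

Let f[k] be the best product for length k (with at least one cut). For each first piece i, the rest contributes max(k−i, f[k−i]).
f[2] = 1·max(1,0) = 1·1 = 1
f[3] = 1·max(2,1) = 1·2 = 2
f[4] = 2·max(2,1) = 2·2 = 4
f[5] = 2·max(3,2) = 2·3 = 6
f[6] = 3·max(3,2) = 3·3 = 9
f[7] = 2·max(5,6) = 2·6 = 12
f[8] = 2·max(6,9) = 2·9 = 18
f[9] = 3·max(6,9) = 3·9 = 27
f[10] = 2·max(8,18) = 2·18 = 36
f[11] = 2·max(9,27) = 2·27 = 54
f[12] = 3·max(9,27) = 3·27 = 81
One optimal split: 3 + 3 + 3 + 3; product 3·3·3·3 = 81.

81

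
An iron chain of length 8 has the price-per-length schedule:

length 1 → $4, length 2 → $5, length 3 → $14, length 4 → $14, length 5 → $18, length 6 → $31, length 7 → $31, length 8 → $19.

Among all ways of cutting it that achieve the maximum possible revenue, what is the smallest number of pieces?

Consider every possible first cut. r[k] is the best of p[i]+r[k−i] over all sellable i≤k.
r[1] = 4
r[2] = 8  (first piece 1, then r[1]=4)
r[3] = 14
r[4] = 18  (first piece 1, then r[3]=14)
r[5] = 22  (first piece 1, then r[4]=18)
r[6] = 31
r[7] = 35  (first piece 1, then r[6]=31)
r[8] = 39  (first piece 1, then r[7]=35)
Maximum revenue is $39.
Now minimize piece count subject to staying optimal: for each k, pieces[k] = 1 + min over i with p[i]+r[k−i]=r[k] of pieces[k−i].
pieces[5] = 3
pieces[6] = 1
pieces[7] = 2
pieces[8] = 3

3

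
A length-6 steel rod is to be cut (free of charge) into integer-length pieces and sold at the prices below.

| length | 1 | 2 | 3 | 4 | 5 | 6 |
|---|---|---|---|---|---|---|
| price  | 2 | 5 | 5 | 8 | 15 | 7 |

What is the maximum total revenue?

Build v[k] bottom-up: v[k] = max over allowed piece i of (p[i] + v[k−i]).
v[1] = 2
v[2] = max(2+2, 5+0) = 5
v[3] = max(2+5, 5+2, 5+0) = 7
v[4] = max(2+7, 5+5, 5+2, 8+0) = 10
v[5] = max(2+10, 5+7, 5+5, 8+2, 15+0) = 15
v[6] = max(2+15, 5+10, 5+7, 8+5, 15+2, 7+0) = 17
One optimal cutting: 5 + 1 → $15 + $2 = $17.

17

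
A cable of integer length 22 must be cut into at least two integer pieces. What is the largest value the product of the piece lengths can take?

2916

Define m[k] = max over 1≤i<k of i · max(k−i, m[k−i]); the inner max lets the remainder stay uncut if that's better.
Small cases: m[2]=1, m[3]=2, m[4]=4, m[5]=6, m[6]=9, m[7]=12, m[8]=18, m[9]=27, m[10]=36, m[11]=54, m[12]=81, m[13]=108, m[14]=162, m[15]=243, m[16]=324, m[17]=486.
m[18] = 3*max(15,243) = 3*243 = 729
m[19] = 2*max(17,486) = 2*486 = 972
m[20] = 2*max(18,729) = 2*729 = 1458
m[21] = 3*max(18,729) = 3*729 = 2187
m[22] = 2*max(20,1458) = 2*1458 = 2916
One optimal split: 3 + 3 + 3 + 3 + 3 + 3 + 2 + 2; product 3*3*3*3*3*3*2*2 = 2916.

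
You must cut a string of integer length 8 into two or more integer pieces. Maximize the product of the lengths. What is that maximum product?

Let m[k] be the best product for length k (with at least one cut). For each first piece i, the rest contributes max(k−i, m[k−i]).
Small cases: m[2]=1, m[3]=2.
m[4] = max(1×3, 2×2, 3×1) = 4
m[5] = max(1×4, 2×3, 3×2, 4×1) = 6
m[6] = max(1×6, 2×4, 3×3, 4×2, 5×1) = 9
m[7] = max(1×9, 2×6, 3×4, 4×3, 5×2, 6×1) = 12
m[8] = max(1×12, 2×9, 3×6, …, 6×2, 7×1) = 18
One optimal split: 3 + 3 + 2; product 3×3×2 = 18.

18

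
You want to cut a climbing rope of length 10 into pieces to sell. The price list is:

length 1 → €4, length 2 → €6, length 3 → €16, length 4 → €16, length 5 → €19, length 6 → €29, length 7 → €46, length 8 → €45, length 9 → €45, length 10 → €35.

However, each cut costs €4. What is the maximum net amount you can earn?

Consider every possible first cut. v[k] is the best of p[i]+v[k−i] over all sellable i≤k, charging 4 whenever i<k.
v[1] = 4
v[2] = max(4+4-4, 6+0) = 6
v[3] = max(4+6-4, 6+4-4, 16+0) = 16
v[4] = max(4+16-4, 6+6-4, 16+4-4, 16+0) = 16
v[5] = max(4+16-4, 6+16-4, 16+6-4, 16+4-4, 19+0) = 19
v[6] = max(4+19-4, 6+16-4, 16+16-4, 16+6-4, 19+4-4, 29+0) = 29
v[7] = max(4+29-4, 6+19-4, 16+16-4, …, 29+4-4, 46+0) = 46
v[8] = max(4+46-4, 6+29-4, 16+19-4, …, 46+4-4, 45+0) = 46
v[9] = max(4+46-4, 6+46-4, 16+29-4, …, 45+4-4, 45+0) = 48
v[10] = max(4+48-4, 6+46-4, 16+46-4, …, 45+4-4, 35+0) = 58
One optimal plan: pieces 7 + 3 (1 cut) → €62 − €4 = €58.

58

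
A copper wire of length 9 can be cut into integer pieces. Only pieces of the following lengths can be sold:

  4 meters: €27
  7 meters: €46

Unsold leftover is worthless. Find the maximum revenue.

54

Consider every possible first cut. f[k] is the best of p[i]+f[k−i] over all sellable i≤k.
f[1] = 0
f[2] = 0
f[3] = 0
f[4] = 27
f[5] = 27
f[6] = 27
f[7] = max(27+0, 46+0) = 46
f[8] = max(27+27, 46+0) = 54
f[9] = max(27+27, 46+0) = 54
One optimal cutting: pieces 4 + 4 with 1 meter of scrap → €54.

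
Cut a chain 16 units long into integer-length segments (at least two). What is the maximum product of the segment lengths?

324

Let f[k] be the best product for length k (with at least one cut). For each first piece i, the rest contributes max(k−i, f[k−i]).
f[2] = 1·max(1,0) = 1·1 = 1
f[3] = 1·max(2,1) = 1·2 = 2
f[4] = 2·max(2,1) = 2·2 = 4
f[5] = 2·max(3,2) = 2·3 = 6
f[6] = 3·max(3,2) = 3·3 = 9
f[7] = 2·max(5,6) = 2·6 = 12
f[8] = 2·max(6,9) = 2·9 = 18
f[9] = 3·max(6,9) = 3·9 = 27
f[10] = 2·max(8,18) = 2·18 = 36
f[11] = 2·max(9,27) = 2·27 = 54
f[12] = 3·max(9,27) = 3·27 = 81
f[13] = 2·max(11,54) = 2·54 = 108
f[14] = 2·max(12,81) = 2·81 = 162
f[15] = 3·max(12,81) = 3·81 = 243
f[16] = 2·max(14,162) = 2·162 = 324
One optimal split: 3 + 3 + 3 + 3 + 2 + 2; product 3·3·3·3·2·2 = 324.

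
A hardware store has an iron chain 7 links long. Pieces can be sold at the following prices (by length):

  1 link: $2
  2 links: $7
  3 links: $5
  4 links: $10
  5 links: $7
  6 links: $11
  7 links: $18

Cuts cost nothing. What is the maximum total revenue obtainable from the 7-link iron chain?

Build r[k] bottom-up: r[k] = max over allowed piece i of (p[i] + r[k−i]).
r[1] = 2
r[2] = max(2+2, 7+0) = 7
r[3] = max(2+7, 7+2, 5+0) = 9
r[4] = max(2+9, 7+7, 5+2, 10+0) = 14
r[5] = max(2+14, 7+9, 5+7, 10+2, 7+0) = 16
r[6] = max(2+16, 7+14, 5+9, 10+7, 7+2, 11+0) = 21
r[7] = max(2+21, 7+16, 5+14, …, 11+2, 18+0) = 23
One optimal cutting: 2 + 2 + 2 + 1 → $7 + $7 + $7 + $2 = $23.

23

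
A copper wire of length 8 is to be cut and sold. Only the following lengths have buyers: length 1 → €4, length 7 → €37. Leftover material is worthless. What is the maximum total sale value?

Let f[k] be the best obtainable value from length k. For each k, try every first piece i and keep the best of price[i] + f[k−i].
f[1] = 4
f[2] = 8  (first piece 1, then f[1]=4)
f[3] = 12  (first piece 1, then f[2]=8)
f[4] = 16  (first piece 1, then f[3]=12)
f[5] = 20  (first piece 1, then f[4]=16)
f[6] = 24  (first piece 1, then f[5]=20)
f[7] = 37
f[8] = 41  (first piece 1, then f[7]=37)
One optimal cutting: 7 + 1 → €41.

41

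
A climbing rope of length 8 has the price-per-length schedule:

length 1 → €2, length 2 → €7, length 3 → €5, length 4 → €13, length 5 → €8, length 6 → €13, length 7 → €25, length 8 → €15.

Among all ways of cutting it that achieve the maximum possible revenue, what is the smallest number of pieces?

4

Consider every possible first cut. r[k] is the best of p[i]+r[k−i] over all sellable i≤k.
r[1] = 2
r[2] = max(2+2, 7+0) = 7
r[3] = max(2+7, 7+2, 5+0) = 9
r[4] = max(2+9, 7+7, 5+2, 13+0) = 14
r[5] = max(2+14, 7+9, 5+7, 13+2, 8+0) = 16
r[6] = max(2+16, 7+14, 5+9, 13+7, 8+2, 13+0) = 21
r[7] = max(2+21, 7+16, 5+14, …, 13+2, 25+0) = 25
r[8] = max(2+25, 7+21, 5+16, …, 25+2, 15+0) = 28
Maximum revenue is €28.
Now minimize piece count subject to staying optimal: for each k, pieces[k] = 1 + min over i with p[i]+r[k−i]=r[k] of pieces[k−i].
pieces[5] = 3
pieces[6] = 3
pieces[7] = 1
pieces[8] = 4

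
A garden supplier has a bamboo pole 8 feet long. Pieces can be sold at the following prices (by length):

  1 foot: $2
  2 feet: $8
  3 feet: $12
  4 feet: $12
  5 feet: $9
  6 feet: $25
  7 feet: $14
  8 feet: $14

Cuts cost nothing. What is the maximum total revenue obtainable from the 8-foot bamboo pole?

33

Build v[k] bottom-up: v[k] = max over allowed piece i of (p[i] + v[k−i]).
v[1] = 2
v[2] = max(2+2, 8+0) = 8
v[3] = max(2+8, 8+2, 12+0) = 12
v[4] = max(2+12, 8+8, 12+2, 12+0) = 16
v[5] = max(2+16, 8+12, 12+8, 12+2, 9+0) = 20
v[6] = max(2+20, 8+16, 12+12, 12+8, 9+2, 25+0) = 25
v[7] = max(2+25, 8+20, 12+16, …, 25+2, 14+0) = 28
v[8] = max(2+28, 8+25, 12+20, …, 14+2, 14+0) = 33
One optimal cutting: 6 + 2 → $25 + $8 = $33.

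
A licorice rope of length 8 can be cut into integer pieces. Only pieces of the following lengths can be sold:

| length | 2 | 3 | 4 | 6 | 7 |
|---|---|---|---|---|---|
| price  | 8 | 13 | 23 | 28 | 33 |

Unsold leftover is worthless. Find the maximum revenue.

46

Let r[k] be the best obtainable value from length k. For each k, try every first piece i and keep the best of price[i] + r[k−i].
r[1] = 0
r[2] = 8
r[3] = 13
r[4] = 23
r[5] = 23
r[6] = 31  (first piece 2, then r[4]=23)
r[7] = 36  (first piece 3, then r[4]=23)
r[8] = 46  (first piece 4, then r[4]=23)
One optimal cutting: 4 + 4 → ¢46.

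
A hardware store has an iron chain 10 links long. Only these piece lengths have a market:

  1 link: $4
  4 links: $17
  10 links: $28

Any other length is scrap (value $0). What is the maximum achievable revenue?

Consider every possible first cut. f[k] is the best of p[i]+f[k−i] over all sellable i≤k.
f[1] = 4
f[2] = 8  (first piece 1, then f[1]=4)
f[3] = 12  (first piece 1, then f[2]=8)
f[4] = max(4+12, 17+0) = 17
f[5] = max(4+17, 17+4) = 21
f[6] = max(4+21, 17+8) = 25
f[7] = max(4+25, 17+12) = 29
f[8] = max(4+29, 17+17) = 34
f[9] = max(4+34, 17+21) = 38
f[10] = max(4+38, 17+25, 28+0) = 42
One optimal cutting: 4 + 4 + 1 + 1 → $42.

42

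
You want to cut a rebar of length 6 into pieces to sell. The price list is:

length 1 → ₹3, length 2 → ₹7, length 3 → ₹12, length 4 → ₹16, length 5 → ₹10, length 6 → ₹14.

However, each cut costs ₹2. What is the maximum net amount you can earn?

22

Let v[k] be the best obtainable value from length k. For each k, try every first piece i and keep the best of price[i] + v[k−i] minus the 2 cut fee when i<k.
v[1] = 3
v[2] = 7
v[3] = 12
v[4] = 16
v[5] = 17  (first piece 1, then v[4]=16)
v[6] = 22  (first piece 3, then v[3]=12)
One optimal plan: pieces 3 + 3 (1 cut) → ₹24 − ₹2 = ₹22.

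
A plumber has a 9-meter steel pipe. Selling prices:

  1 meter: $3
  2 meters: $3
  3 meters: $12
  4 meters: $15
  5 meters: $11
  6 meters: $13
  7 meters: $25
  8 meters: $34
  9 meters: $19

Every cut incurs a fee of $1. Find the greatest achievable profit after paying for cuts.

36

Let v[k] be the best obtainable value from length k. For each k, try every first piece i and keep the best of price[i] + v[k−i] minus the 1 cut fee when i<k.
v[1] = 3
v[2] = max(3+3-1, 3+0) = 5
v[3] = max(3+5-1, 3+3-1, 12+0) = 12
v[4] = max(3+12-1, 3+5-1, 12+3-1, 15+0) = 15
v[5] = max(3+15-1, 3+12-1, 12+5-1, 15+3-1, 11+0) = 17
v[6] = max(3+17-1, 3+15-1, 12+12-1, 15+5-1, 11+3-1, 13+0) = 23
v[7] = max(3+23-1, 3+17-1, 12+15-1, …, 13+3-1, 25+0) = 26
v[8] = max(3+26-1, 3+23-1, 12+17-1, …, 25+3-1, 34+0) = 34
v[9] = max(3+34-1, 3+26-1, 12+23-1, …, 34+3-1, 19+0) = 36
One optimal plan: pieces 8 + 1 (1 cut) → $37 − $1 = $36.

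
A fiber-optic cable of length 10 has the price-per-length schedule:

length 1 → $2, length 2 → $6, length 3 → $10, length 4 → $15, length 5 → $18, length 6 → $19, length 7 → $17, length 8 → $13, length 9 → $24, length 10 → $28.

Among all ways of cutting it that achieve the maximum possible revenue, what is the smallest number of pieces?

Build r[k] bottom-up: r[k] = max over allowed piece i of (p[i] + r[k−i]).
r[1] = 2
r[2] = 6
r[3] = 10
r[4] = 15
r[5] = 18
r[6] = 21  (first piece 2, then r[4]=15)
r[7] = 25  (first piece 3, then r[4]=15)
r[8] = 30  (first piece 4, then r[4]=15)
r[9] = 33  (first piece 4, then r[5]=18)
r[10] = 36  (first piece 2, then r[8]=30)
Maximum revenue is $36.
Now minimize piece count subject to staying optimal: for each k, pieces[k] = 1 + min over i with p[i]+r[k−i]=r[k] of pieces[k−i].
pieces[7] = 2
pieces[8] = 2
pieces[9] = 2
pieces[10] = 2

2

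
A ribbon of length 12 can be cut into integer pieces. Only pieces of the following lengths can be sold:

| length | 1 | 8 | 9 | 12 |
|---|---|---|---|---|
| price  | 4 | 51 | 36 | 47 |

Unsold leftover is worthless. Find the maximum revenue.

67

Consider every possible first cut. r[k] is the best of p[i]+r[k−i] over all sellable i≤k.
r[1] = 4
r[2] = 8  (first piece 1, then r[1]=4)
r[3] = 12  (first piece 1, then r[2]=8)
r[4] = 16  (first piece 1, then r[3]=12)
r[5] = 20  (first piece 1, then r[4]=16)
r[6] = 24  (first piece 1, then r[5]=20)
r[7] = 28  (first piece 1, then r[6]=24)
r[8] = max(4+28, 51+0) = 51
r[9] = max(4+51, 51+4, 36+0) = 55
r[10] = max(4+55, 51+8, 36+4) = 59
r[11] = max(4+59, 51+12, 36+8) = 63
r[12] = max(4+63, 51+16, 36+12, 47+0) = 67
One optimal cutting: 8 + 1 + 1 + 1 + 1 → ¢67.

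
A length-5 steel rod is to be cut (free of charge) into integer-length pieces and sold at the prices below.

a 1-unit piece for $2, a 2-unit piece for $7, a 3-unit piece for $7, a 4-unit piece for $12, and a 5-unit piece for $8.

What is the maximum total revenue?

Build v[k] bottom-up: v[k] = max over allowed piece i of (p[i] + v[k−i]).
v[1] = 2
v[2] = 7
v[3] = 9  (first piece 1, then v[2]=7)
v[4] = 14  (first piece 2, then v[2]=7)
v[5] = 16  (first piece 1, then v[4]=14)
One optimal cutting: 2 + 2 + 1 → $7 + $7 + $2 = $16.

16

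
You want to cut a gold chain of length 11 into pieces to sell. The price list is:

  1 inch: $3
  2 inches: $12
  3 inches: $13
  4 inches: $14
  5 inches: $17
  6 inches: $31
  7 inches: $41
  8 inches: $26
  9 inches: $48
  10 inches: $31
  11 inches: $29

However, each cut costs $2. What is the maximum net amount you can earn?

61

Consider every possible first cut. net[k] is the best of p[i]+net[k−i] over all sellable i≤k, charging 2 whenever i<k.
net[1] = 3
net[2] = 12
net[3] = 13  (first piece 1, then net[2]=12)
net[4] = 22  (first piece 2, then net[2]=12)
net[5] = 23  (first piece 1, then net[4]=22)
net[6] = 32  (first piece 2, then net[4]=22)
net[7] = 41
net[8] = 42  (first piece 1, then net[7]=41)
net[9] = 51  (first piece 2, then net[7]=41)
net[10] = 52  (first piece 1, then net[9]=51)
net[11] = 61  (first piece 2, then net[9]=51)
One optimal plan: pieces 7 + 2 + 2 (2 cuts) → $65 − $4 = $61.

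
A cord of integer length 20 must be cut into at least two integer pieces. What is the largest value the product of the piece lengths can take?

Let prod[k] be the best product for length k (with at least one cut). For each first piece i, the rest contributes max(k−i, prod[k−i]).
prod[2] = 1·max(1,0) = 1·1 = 1
prod[3] = max(1·2, 2·1) = 2
prod[4] = max(1·3, 2·2, 3·1) = 4
prod[5] = max(1·4, 2·3, 3·2, 4·1) = 6
prod[6] = max(1·6, 2·4, 3·3, 4·2, 5·1) = 9
prod[7] = max(1·9, 2·6, 3·4, 4·3, 5·2, 6·1) = 12
prod[8] = max(1·12, 2·9, 3·6, …, 6·2, 7·1) = 18
prod[9] = max(1·18, 2·12, 3·9, …, 7·2, 8·1) = 27
prod[10] = max(1·27, 2·18, 3·12, …, 8·2, 9·1) = 36
prod[11] = max(1·36, 2·27, 3·18, …, 9·2, 10·1) = 54
prod[12] = max(1·54, 2·36, 3·27, …, 10·2, 11·1) = 81
prod[13] = max(1·81, 2·54, 3·36, …, 11·2, 12·1) = 108
prod[14] = max(1·108, 2·81, 3·54, …, 12·2, 13·1) = 162
prod[15] = max(1·162, 2·108, 3·81, …, 13·2, 14·1) = 243
prod[16] = max(1·243, 2·162, 3·108, …, 14·2, 15·1) = 324
prod[17] = max(1·324, 2·243, 3·162, …, 15·2, 16·1) = 486
prod[18] = max(1·486, 2·324, 3·243, …, 16·2, 17·1) = 729
prod[19] = max(1·729, 2·486, 3·324, …, 17·2, 18·1) = 972
prod[20] = max(1·972, 2·729, 3·486, …, 18·2, 19·1) = 1458
One optimal split: 3 + 3 + 3 + 3 + 3 + 3 + 2; product 3·3·3·3·3·3·2 = 1458.

1458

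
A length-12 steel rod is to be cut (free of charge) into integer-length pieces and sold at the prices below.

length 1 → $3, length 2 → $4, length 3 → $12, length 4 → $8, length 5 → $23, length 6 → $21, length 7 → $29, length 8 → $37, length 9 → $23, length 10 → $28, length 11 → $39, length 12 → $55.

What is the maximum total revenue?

55

Build R[k] bottom-up: R[k] = max over allowed piece i of (p[i] + R[k−i]).
R[1] = 3
R[2] = max(3+3, 4+0) = 6
R[3] = max(3+6, 4+3, 12+0) = 12
R[4] = max(3+12, 4+6, 12+3, 8+0) = 15
R[5] = max(3+15, 4+12, 12+6, 8+3, 23+0) = 23
R[6] = max(3+23, 4+15, 12+12, 8+6, 23+3, 21+0) = 26
R[7] = max(3+26, 4+23, 12+15, …, 21+3, 29+0) = 29
R[8] = max(3+29, 4+26, 12+23, …, 29+3, 37+0) = 37
R[9] = max(3+37, 4+29, 12+26, …, 37+3, 23+0) = 40
R[10] = max(3+40, 4+37, 12+29, …, 23+3, 28+0) = 46
R[11] = max(3+46, 4+40, 12+37, …, 28+3, 39+0) = 49
R[12] = max(3+49, 4+46, 12+40, …, 39+3, 55+0) = 55
Best is to sell the whole 12-unit piece uncut for $55.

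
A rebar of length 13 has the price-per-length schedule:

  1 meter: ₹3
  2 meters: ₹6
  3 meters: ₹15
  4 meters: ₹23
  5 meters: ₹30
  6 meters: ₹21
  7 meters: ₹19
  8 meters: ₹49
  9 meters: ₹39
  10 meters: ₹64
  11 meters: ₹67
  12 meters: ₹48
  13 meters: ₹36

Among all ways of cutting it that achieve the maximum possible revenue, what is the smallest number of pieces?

2

Build r[k] bottom-up: r[k] = max over allowed piece i of (p[i] + r[k−i]).
r[1] = 3
r[2] = max(3+3, 6+0) = 6
r[3] = max(3+6, 6+3, 15+0) = 15
r[4] = max(3+15, 6+6, 15+3, 23+0) = 23
r[5] = max(3+23, 6+15, 15+6, 23+3, 30+0) = 30
r[6] = max(3+30, 6+23, 15+15, 23+6, 30+3, 21+0) = 33
r[7] = max(3+33, 6+30, 15+23, …, 21+3, 19+0) = 38
r[8] = max(3+38, 6+33, 15+30, …, 19+3, 49+0) = 49
r[9] = max(3+49, 6+38, 15+33, …, 49+3, 39+0) = 53
r[10] = max(3+53, 6+49, 15+38, …, 39+3, 64+0) = 64
r[11] = max(3+64, 6+53, 15+49, …, 64+3, 67+0) = 67
r[12] = max(3+67, 6+64, 15+53, …, 67+3, 48+0) = 72
r[13] = max(3+72, 6+67, 15+64, …, 48+3, 36+0) = 79
Maximum revenue is ₹79.
Now minimize piece count subject to staying optimal: for each k, pieces[k] = 1 + min over i with p[i]+r[k−i]=r[k] of pieces[k−i].
pieces[10] = 1
pieces[11] = 1
pieces[12] = 2
pieces[13] = 2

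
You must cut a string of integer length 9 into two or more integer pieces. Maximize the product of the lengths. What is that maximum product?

27

Fill prod[k] for k=2..9: at each k try every first piece i and multiply by the better of (k−i) uncut or prod[k−i].
prod[2] = 1×max(1,0) = 1×1 = 1
prod[3] = 1×max(2,1) = 1×2 = 2
prod[4] = 2×max(2,1) = 2×2 = 4
prod[5] = 2×max(3,2) = 2×3 = 6
prod[6] = 3×max(3,2) = 3×3 = 9
prod[7] = 2×max(5,6) = 2×6 = 12
prod[8] = 2×max(6,9) = 2×9 = 18
prod[9] = 3×max(6,9) = 3×9 = 27
One optimal split: 3 + 3 + 3; product 3×3×3 = 27.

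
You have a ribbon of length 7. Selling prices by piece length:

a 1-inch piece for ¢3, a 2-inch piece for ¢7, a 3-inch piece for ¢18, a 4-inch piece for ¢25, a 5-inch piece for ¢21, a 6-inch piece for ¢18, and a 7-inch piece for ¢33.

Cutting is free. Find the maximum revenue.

Build v[k] bottom-up: v[k] = max over allowed piece i of (p[i] + v[k−i]).
v[1] = 3
v[2] = max(3+3, 7+0) = 7
v[3] = max(3+7, 7+3, 18+0) = 18
v[4] = max(3+18, 7+7, 18+3, 25+0) = 25
v[5] = max(3+25, 7+18, 18+7, 25+3, 21+0) = 28
v[6] = max(3+28, 7+25, 18+18, 25+7, 21+3, 18+0) = 36
v[7] = max(3+36, 7+28, 18+25, …, 18+3, 33+0) = 43
One optimal cutting: 4 + 3 → ¢25 + ¢18 = ¢43.

43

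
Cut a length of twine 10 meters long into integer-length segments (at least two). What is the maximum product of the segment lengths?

Let prod[k] be the best product for length k (with at least one cut). For each first piece i, the rest contributes max(k−i, prod[k−i]).
Small cases: prod[2]=1.
prod[3] = 1*max(2,1) = 1*2 = 2
prod[4] = 2*max(2,1) = 2*2 = 4
prod[5] = 2*max(3,2) = 2*3 = 6
prod[6] = 3*max(3,2) = 3*3 = 9
prod[7] = 2*max(5,6) = 2*6 = 12
prod[8] = 2*max(6,9) = 2*9 = 18
prod[9] = 3*max(6,9) = 3*9 = 27
prod[10] = 2*max(8,18) = 2*18 = 36
One optimal split: 3 + 3 + 2 + 2; product 3*3*2*2 = 36.

36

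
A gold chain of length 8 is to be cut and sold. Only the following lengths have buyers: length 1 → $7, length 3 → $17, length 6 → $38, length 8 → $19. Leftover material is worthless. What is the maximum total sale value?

Build r[k] bottom-up: r[k] = max over allowed piece i of (p[i] + r[k−i]).
r[1] = 7
r[2] = 14  (first piece 1, then r[1]=7)
r[3] = 21  (first piece 1, then r[2]=14)
r[4] = 28  (first piece 1, then r[3]=21)
r[5] = 35  (first piece 1, then r[4]=28)
r[6] = 42  (first piece 1, then r[5]=35)
r[7] = 49  (first piece 1, then r[6]=42)
r[8] = 56  (first piece 1, then r[7]=49)
One optimal cutting: 1 + 1 + 1 + 1 + 1 + 1 + 1 + 1 → $56.

56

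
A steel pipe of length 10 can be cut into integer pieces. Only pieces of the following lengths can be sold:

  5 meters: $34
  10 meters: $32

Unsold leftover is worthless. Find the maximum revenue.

68

Build best[k] bottom-up: best[k] = max over allowed piece i of (p[i] + best[k−i]).
best[1] = 0
best[2] = 0
best[3] = 0
best[4] = 0
best[5] = 34
best[6] = 34
best[7] = 34
best[8] = 34
best[9] = 34
best[10] = 68  (first piece 5, then best[5]=34)
One optimal cutting: 5 + 5 → $68.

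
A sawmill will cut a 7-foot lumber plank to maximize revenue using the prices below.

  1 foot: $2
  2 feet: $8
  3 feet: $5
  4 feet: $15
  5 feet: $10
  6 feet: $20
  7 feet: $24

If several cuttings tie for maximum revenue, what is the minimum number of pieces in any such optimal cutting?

4

Let r[k] be the best obtainable value from length k. For each k, try every first piece i and keep the best of price[i] + r[k−i].
r[1] = 2
r[2] = max(2+2, 8+0) = 8
r[3] = max(2+8, 8+2, 5+0) = 10
r[4] = max(2+10, 8+8, 5+2, 15+0) = 16
r[5] = max(2+16, 8+10, 5+8, 15+2, 10+0) = 18
r[6] = max(2+18, 8+16, 5+10, 15+8, 10+2, 20+0) = 24
r[7] = max(2+24, 8+18, 5+16, …, 20+2, 24+0) = 26
Maximum revenue is $26.
Now minimize piece count subject to staying optimal: for each k, pieces[k] = 1 + min over i with p[i]+r[k−i]=r[k] of pieces[k−i].
pieces[4] = 2
pieces[5] = 3
pieces[6] = 3
pieces[7] = 4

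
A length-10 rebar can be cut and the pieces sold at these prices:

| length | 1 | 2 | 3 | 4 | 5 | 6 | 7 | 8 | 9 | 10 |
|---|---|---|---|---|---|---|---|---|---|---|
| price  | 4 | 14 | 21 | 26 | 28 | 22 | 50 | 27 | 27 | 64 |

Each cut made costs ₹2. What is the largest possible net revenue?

69

Let net[k] be the best obtainable value from length k. For each k, try every first piece i and keep the best of price[i] + net[k−i] minus the 2 cut fee when i<k.
net[1] = 4
net[2] = max(4+4-2, 14+0) = 14
net[3] = max(4+14-2, 14+4-2, 21+0) = 21
net[4] = max(4+21-2, 14+14-2, 21+4-2, 26+0) = 26
net[5] = max(4+26-2, 14+21-2, 21+14-2, 26+4-2, 28+0) = 33
net[6] = max(4+33-2, 14+26-2, 21+21-2, 26+14-2, 28+4-2, 22+0) = 40
net[7] = max(4+40-2, 14+33-2, 21+26-2, …, 22+4-2, 50+0) = 50
net[8] = max(4+50-2, 14+40-2, 21+33-2, …, 50+4-2, 27+0) = 52
net[9] = max(4+52-2, 14+50-2, 21+40-2, …, 27+4-2, 27+0) = 62
net[10] = max(4+62-2, 14+52-2, 21+50-2, …, 27+4-2, 64+0) = 69
One optimal plan: pieces 7 + 3 (1 cut) → ₹71 − ₹2 = ₹69.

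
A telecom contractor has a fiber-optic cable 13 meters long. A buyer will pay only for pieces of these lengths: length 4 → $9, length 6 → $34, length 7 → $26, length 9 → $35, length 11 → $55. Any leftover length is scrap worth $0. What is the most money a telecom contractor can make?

Consider every possible first cut. f[k] is the best of p[i]+f[k−i] over all sellable i≤k.
f[1] = 0
f[2] = 0
f[3] = 0
f[4] = 9
f[5] = 9
f[6] = max(9+0, 34+0) = 34
f[7] = max(9+0, 34+0, 26+0) = 34
f[8] = max(9+9, 34+0, 26+0) = 34
f[9] = max(9+9, 34+0, 26+0, 35+0) = 35
f[10] = max(9+34, 34+9, 26+0, 35+0) = 43
f[11] = max(9+34, 34+9, 26+9, 35+0, 55+0) = 55
f[12] = max(9+34, 34+34, 26+9, 35+0, 55+0) = 68
f[13] = max(9+35, 34+34, 26+34, 35+9, 55+0) = 68
One optimal cutting: pieces 6 + 6 with 1 meter of scrap → $68.

68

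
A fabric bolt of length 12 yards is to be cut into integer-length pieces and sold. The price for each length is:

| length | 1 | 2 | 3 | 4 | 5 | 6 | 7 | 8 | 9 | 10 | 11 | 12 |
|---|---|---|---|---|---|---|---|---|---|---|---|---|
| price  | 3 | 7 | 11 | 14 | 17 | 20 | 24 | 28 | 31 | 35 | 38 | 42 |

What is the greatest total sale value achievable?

Let v[k] be the best obtainable value from length k. For each k, try every first piece i and keep the best of price[i] + v[k−i].
v[1] = 3
v[2] = max(3+3, 7+0) = 7
v[3] = max(3+7, 7+3, 11+0) = 11
v[4] = max(3+11, 7+7, 11+3, 14+0) = 14
v[5] = max(3+14, 7+11, 11+7, 14+3, 17+0) = 18
v[6] = max(3+18, 7+14, 11+11, 14+7, 17+3, 20+0) = 22
v[7] = max(3+22, 7+18, 11+14, …, 20+3, 24+0) = 25
v[8] = max(3+25, 7+22, 11+18, …, 24+3, 28+0) = 29
v[9] = max(3+29, 7+25, 11+22, …, 28+3, 31+0) = 33
v[10] = max(3+33, 7+29, 11+25, …, 31+3, 35+0) = 36
v[11] = max(3+36, 7+33, 11+29, …, 35+3, 38+0) = 40
v[12] = max(3+40, 7+36, 11+33, …, 38+3, 42+0) = 44
One optimal cutting: 3 + 3 + 3 + 3 → $11 + $11 + $11 + $11 = $44.

44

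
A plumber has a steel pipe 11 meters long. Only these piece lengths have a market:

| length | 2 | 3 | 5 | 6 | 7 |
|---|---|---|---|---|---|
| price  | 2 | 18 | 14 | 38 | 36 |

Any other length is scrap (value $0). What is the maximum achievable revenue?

58

Consider every possible first cut. f[k] is the best of p[i]+f[k−i] over all sellable i≤k.
f[1] = 0
f[2] = 2
f[3] = 18
f[4] = 18
f[5] = 20  (first piece 2, then f[3]=18)
f[6] = 38
f[7] = 38
f[8] = 40  (first piece 2, then f[6]=38)
f[9] = 56  (first piece 3, then f[6]=38)
f[10] = 56
f[11] = 58  (first piece 2, then f[9]=56)
One optimal cutting: 6 + 3 + 2 → $58.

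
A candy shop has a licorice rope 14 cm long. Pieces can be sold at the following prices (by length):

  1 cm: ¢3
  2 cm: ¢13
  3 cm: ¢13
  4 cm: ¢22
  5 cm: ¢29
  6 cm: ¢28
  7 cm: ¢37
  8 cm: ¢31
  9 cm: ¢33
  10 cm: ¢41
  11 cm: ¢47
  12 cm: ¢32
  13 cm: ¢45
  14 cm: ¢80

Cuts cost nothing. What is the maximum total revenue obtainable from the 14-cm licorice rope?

91

Build R[k] bottom-up: R[k] = max over allowed piece i of (p[i] + R[k−i]).
R[1] = 3
R[2] = max(3+3, 13+0) = 13
R[3] = max(3+13, 13+3, 13+0) = 16
R[4] = max(3+16, 13+13, 13+3, 22+0) = 26
R[5] = max(3+26, 13+16, 13+13, 22+3, 29+0) = 29
R[6] = max(3+29, 13+26, 13+16, 22+13, 29+3, 28+0) = 39
R[7] = max(3+39, 13+29, 13+26, …, 28+3, 37+0) = 42
R[8] = max(3+42, 13+39, 13+29, …, 37+3, 31+0) = 52
R[9] = max(3+52, 13+42, 13+39, …, 31+3, 33+0) = 55
R[10] = max(3+55, 13+52, 13+42, …, 33+3, 41+0) = 65
R[11] = max(3+65, 13+55, 13+52, …, 41+3, 47+0) = 68
R[12] = max(3+68, 13+65, 13+55, …, 47+3, 32+0) = 78
R[13] = max(3+78, 13+68, 13+65, …, 32+3, 45+0) = 81
R[14] = max(3+81, 13+78, 13+68, …, 45+3, 80+0) = 91
One optimal cutting: 2 + 2 + 2 + 2 + 2 + 2 + 2 → ¢13 + ¢13 + ¢13 + ¢13 + ¢13 + ¢13 + ¢13 = ¢91.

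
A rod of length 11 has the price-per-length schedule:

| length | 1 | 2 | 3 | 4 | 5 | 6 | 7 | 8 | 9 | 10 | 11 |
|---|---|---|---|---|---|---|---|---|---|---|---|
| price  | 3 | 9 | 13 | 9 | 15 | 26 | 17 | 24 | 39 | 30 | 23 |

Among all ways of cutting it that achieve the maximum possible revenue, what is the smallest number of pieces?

5

Let r[k] be the best obtainable value from length k. For each k, try every first piece i and keep the best of price[i] + r[k−i].
r[1] = 3
r[2] = 9
r[3] = 13
r[4] = 18  (first piece 2, then r[2]=9)
r[5] = 22  (first piece 2, then r[3]=13)
r[6] = 27  (first piece 2, then r[4]=18)
r[7] = 31  (first piece 2, then r[5]=22)
r[8] = 36  (first piece 2, then r[6]=27)
r[9] = 40  (first piece 2, then r[7]=31)
r[10] = 45  (first piece 2, then r[8]=36)
r[11] = 49  (first piece 2, then r[9]=40)
Maximum revenue is €49.
Now minimize piece count subject to staying optimal: for each k, pieces[k] = 1 + min over i with p[i]+r[k−i]=r[k] of pieces[k−i].
pieces[8] = 4
pieces[9] = 4
pieces[10] = 5
pieces[11] = 5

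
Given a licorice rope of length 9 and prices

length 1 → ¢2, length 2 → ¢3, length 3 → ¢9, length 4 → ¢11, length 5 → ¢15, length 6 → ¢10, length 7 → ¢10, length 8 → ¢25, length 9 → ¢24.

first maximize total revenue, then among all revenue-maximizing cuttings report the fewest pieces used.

2

Build r[k] bottom-up: r[k] = max over allowed piece i of (p[i] + r[k−i]).
r[1] = 2
r[2] = max(2+2, 3+0) = 4
r[3] = max(2+4, 3+2, 9+0) = 9
r[4] = max(2+9, 3+4, 9+2, 11+0) = 11
r[5] = max(2+11, 3+9, 9+4, 11+2, 15+0) = 15
r[6] = max(2+15, 3+11, 9+9, 11+4, 15+2, 10+0) = 18
r[7] = max(2+18, 3+15, 9+11, …, 10+2, 10+0) = 20
r[8] = max(2+20, 3+18, 9+15, …, 10+2, 25+0) = 25
r[9] = max(2+25, 3+20, 9+18, …, 25+2, 24+0) = 27
Maximum revenue is ¢27.
Now minimize piece count subject to staying optimal: for each k, pieces[k] = 1 + min over i with p[i]+r[k−i]=r[k] of pieces[k−i].
pieces[6] = 2
pieces[7] = 2
pieces[8] = 1
pieces[9] = 2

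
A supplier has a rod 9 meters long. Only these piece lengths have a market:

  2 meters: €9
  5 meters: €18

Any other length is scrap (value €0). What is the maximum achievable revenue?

36

Let best[k] be the best obtainable value from length k. For each k, try every first piece i and keep the best of price[i] + best[k−i].
best[1] = 0
best[2] = 9
best[3] = 9
best[4] = 18  (first piece 2, then best[2]=9)
best[5] = 18
best[6] = 27  (first piece 2, then best[4]=18)
best[7] = 27
best[8] = 36  (first piece 2, then best[6]=27)
best[9] = 36
One optimal cutting: pieces 2 + 2 + 2 + 2 with 1 meter of scrap → €36.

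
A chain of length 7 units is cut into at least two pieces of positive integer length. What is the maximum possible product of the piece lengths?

Define f[k] = max over 1≤i<k of i · max(k−i, f[k−i]); the inner max lets the remainder stay uncut if that's better.
f[2] = 1·max(1,0) = 1·1 = 1
f[3] = max(1·2, 2·1) = 2
f[4] = max(1·3, 2·2, 3·1) = 4
f[5] = max(1·4, 2·3, 3·2, 4·1) = 6
f[6] = max(1·6, 2·4, 3·3, 4·2, 5·1) = 9
f[7] = max(1·9, 2·6, 3·4, 4·3, 5·2, 6·1) = 12
One optimal split: 3 + 2 + 2; product 3·2·2 = 12.

12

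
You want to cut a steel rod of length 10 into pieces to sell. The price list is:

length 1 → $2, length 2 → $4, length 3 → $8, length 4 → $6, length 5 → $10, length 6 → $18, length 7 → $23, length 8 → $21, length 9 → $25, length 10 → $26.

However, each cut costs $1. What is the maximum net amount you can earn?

30

Build v[k] bottom-up: v[k] = max over allowed piece i of (p[i] + v[k−i]) − 1 per cut.
v[1] = 2
v[2] = max(2+2-1, 4+0) = 4
v[3] = max(2+4-1, 4+2-1, 8+0) = 8
v[4] = max(2+8-1, 4+4-1, 8+2-1, 6+0) = 9
v[5] = max(2+9-1, 4+8-1, 8+4-1, 6+2-1, 10+0) = 11
v[6] = max(2+11-1, 4+9-1, 8+8-1, 6+4-1, 10+2-1, 18+0) = 18
v[7] = max(2+18-1, 4+11-1, 8+9-1, …, 18+2-1, 23+0) = 23
v[8] = max(2+23-1, 4+18-1, 8+11-1, …, 23+2-1, 21+0) = 24
v[9] = max(2+24-1, 4+23-1, 8+18-1, …, 21+2-1, 25+0) = 26
v[10] = max(2+26-1, 4+24-1, 8+23-1, …, 25+2-1, 26+0) = 30
One optimal plan: pieces 7 + 3 (1 cut) → $31 − $1 = $30.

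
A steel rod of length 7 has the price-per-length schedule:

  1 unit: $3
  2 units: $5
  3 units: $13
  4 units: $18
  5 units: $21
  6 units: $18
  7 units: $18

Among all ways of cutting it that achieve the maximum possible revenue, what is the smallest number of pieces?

2

Let r[k] be the best obtainable value from length k. For each k, try every first piece i and keep the best of price[i] + r[k−i].
r[1] = 3
r[2] = 6  (first piece 1, then r[1]=3)
r[3] = 13
r[4] = 18
r[5] = 21  (first piece 1, then r[4]=18)
r[6] = 26  (first piece 3, then r[3]=13)
r[7] = 31  (first piece 3, then r[4]=18)
Maximum revenue is $31.
Now minimize piece count subject to staying optimal: for each k, pieces[k] = 1 + min over i with p[i]+r[k−i]=r[k] of pieces[k−i].
pieces[4] = 1
pieces[5] = 1
pieces[6] = 2
pieces[7] = 2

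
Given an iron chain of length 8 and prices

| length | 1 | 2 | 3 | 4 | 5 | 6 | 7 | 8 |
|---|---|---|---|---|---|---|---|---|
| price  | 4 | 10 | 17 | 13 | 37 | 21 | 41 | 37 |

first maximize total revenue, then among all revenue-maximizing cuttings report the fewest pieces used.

2

Consider every possible first cut. r[k] is the best of p[i]+r[k−i] over all sellable i≤k.
r[1] = 4
r[2] = 10
r[3] = 17
r[4] = 21  (first piece 1, then r[3]=17)
r[5] = 37
r[6] = 41  (first piece 1, then r[5]=37)
r[7] = 47  (first piece 2, then r[5]=37)
r[8] = 54  (first piece 3, then r[5]=37)
Maximum revenue is $54.
Now minimize piece count subject to staying optimal: for each k, pieces[k] = 1 + min over i with p[i]+r[k−i]=r[k] of pieces[k−i].
pieces[5] = 1
pieces[6] = 2
pieces[7] = 2
pieces[8] = 2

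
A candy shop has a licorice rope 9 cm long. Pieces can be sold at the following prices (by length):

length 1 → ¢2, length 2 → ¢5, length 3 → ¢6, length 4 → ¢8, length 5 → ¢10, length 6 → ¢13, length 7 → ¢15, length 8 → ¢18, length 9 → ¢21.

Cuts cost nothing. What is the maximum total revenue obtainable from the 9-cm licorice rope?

Consider every possible first cut. v[k] is the best of p[i]+v[k−i] over all sellable i≤k.
v[1] = 2
v[2] = max(2+2, 5+0) = 5
v[3] = max(2+5, 5+2, 6+0) = 7
v[4] = max(2+7, 5+5, 6+2, 8+0) = 10
v[5] = max(2+10, 5+7, 6+5, 8+2, 10+0) = 12
v[6] = max(2+12, 5+10, 6+7, 8+5, 10+2, 13+0) = 15
v[7] = max(2+15, 5+12, 6+10, …, 13+2, 15+0) = 17
v[8] = max(2+17, 5+15, 6+12, …, 15+2, 18+0) = 20
v[9] = max(2+20, 5+17, 6+15, …, 18+2, 21+0) = 22
One optimal cutting: 2 + 2 + 2 + 2 + 1 → ¢5 + ¢5 + ¢5 + ¢5 + ¢2 = ¢22.

22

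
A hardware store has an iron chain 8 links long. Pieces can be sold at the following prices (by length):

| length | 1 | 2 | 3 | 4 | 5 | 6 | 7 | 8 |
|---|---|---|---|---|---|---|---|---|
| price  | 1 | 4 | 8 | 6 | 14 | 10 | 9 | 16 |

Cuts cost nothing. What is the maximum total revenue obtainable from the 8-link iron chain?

Let v[k] be the best obtainable value from length k. For each k, try every first piece i and keep the best of price[i] + v[k−i].
v[1] = 1
v[2] = max(1+1, 4+0) = 4
v[3] = max(1+4, 4+1, 8+0) = 8
v[4] = max(1+8, 4+4, 8+1, 6+0) = 9
v[5] = max(1+9, 4+8, 8+4, 6+1, 14+0) = 14
v[6] = max(1+14, 4+9, 8+8, 6+4, 14+1, 10+0) = 16
v[7] = max(1+16, 4+14, 8+9, …, 10+1, 9+0) = 18
v[8] = max(1+18, 4+16, 8+14, …, 9+1, 16+0) = 22
One optimal cutting: 5 + 3 → $14 + $8 = $22.

22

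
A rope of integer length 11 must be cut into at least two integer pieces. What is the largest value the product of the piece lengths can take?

54

Define m[k] = max over 1≤i<k of i · max(k−i, m[k−i]); the inner max lets the remainder stay uncut if that's better.
Small cases: m[2]=1, m[3]=2, m[4]=4, m[5]=6.
m[6] = max(1*6, 2*4, 3*3, 4*2, 5*1) = 9
m[7] = max(1*9, 2*6, 3*4, 4*3, 5*2, 6*1) = 12
m[8] = max(1*12, 2*9, 3*6, …, 6*2, 7*1) = 18
m[9] = max(1*18, 2*12, 3*9, …, 7*2, 8*1) = 27
m[10] = max(1*27, 2*18, 3*12, …, 8*2, 9*1) = 36
m[11] = max(1*36, 2*27, 3*18, …, 9*2, 10*1) = 54
One optimal split: 3 + 3 + 3 + 2; product 3*3*3*2 = 54.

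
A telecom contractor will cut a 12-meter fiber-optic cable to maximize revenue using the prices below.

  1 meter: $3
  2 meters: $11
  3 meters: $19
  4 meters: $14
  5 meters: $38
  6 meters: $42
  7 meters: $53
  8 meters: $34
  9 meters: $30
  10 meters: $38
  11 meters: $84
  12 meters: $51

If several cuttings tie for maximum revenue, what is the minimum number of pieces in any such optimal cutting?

2

Let r[k] be the best obtainable value from length k. For each k, try every first piece i and keep the best of price[i] + r[k−i].
r[1] = 3
r[2] = 11
r[3] = 19
r[4] = 22  (first piece 1, then r[3]=19)
r[5] = 38
r[6] = 42
r[7] = 53
r[8] = 57  (first piece 3, then r[5]=38)
r[9] = 64  (first piece 2, then r[7]=53)
r[10] = 76  (first piece 5, then r[5]=38)
r[11] = 84
r[12] = 91  (first piece 5, then r[7]=53)
Maximum revenue is $91.
Now minimize piece count subject to staying optimal: for each k, pieces[k] = 1 + min over i with p[i]+r[k−i]=r[k] of pieces[k−i].
pieces[9] = 2
pieces[10] = 2
pieces[11] = 1
pieces[12] = 2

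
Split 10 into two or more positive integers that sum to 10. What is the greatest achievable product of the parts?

Let P[k] be the best product for length k (with at least one cut). For each first piece i, the rest contributes max(k−i, P[k−i]).
Small cases: P[2]=1, P[3]=2, P[4]=4, P[5]=6.
P[6] = max(1×6, 2×4, 3×3, 4×2, 5×1) = 9
P[7] = max(1×9, 2×6, 3×4, 4×3, 5×2, 6×1) = 12
P[8] = max(1×12, 2×9, 3×6, …, 6×2, 7×1) = 18
P[9] = max(1×18, 2×12, 3×9, …, 7×2, 8×1) = 27
P[10] = max(1×27, 2×18, 3×12, …, 8×2, 9×1) = 36
One optimal split: 3 + 3 + 2 + 2; product 3×3×2×2 = 36.

36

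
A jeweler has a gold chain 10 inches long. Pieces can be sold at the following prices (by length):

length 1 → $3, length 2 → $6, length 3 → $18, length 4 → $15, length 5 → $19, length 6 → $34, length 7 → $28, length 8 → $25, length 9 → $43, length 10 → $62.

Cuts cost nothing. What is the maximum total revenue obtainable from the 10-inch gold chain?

62

Consider every possible first cut. best[k] is the best of p[i]+best[k−i] over all sellable i≤k.
best[1] = 3
best[2] = max(3+3, 6+0) = 6
best[3] = max(3+6, 6+3, 18+0) = 18
best[4] = max(3+18, 6+6, 18+3, 15+0) = 21
best[5] = max(3+21, 6+18, 18+6, 15+3, 19+0) = 24
best[6] = max(3+24, 6+21, 18+18, 15+6, 19+3, 34+0) = 36
best[7] = max(3+36, 6+24, 18+21, …, 34+3, 28+0) = 39
best[8] = max(3+39, 6+36, 18+24, …, 28+3, 25+0) = 42
best[9] = max(3+42, 6+39, 18+36, …, 25+3, 43+0) = 54
best[10] = max(3+54, 6+42, 18+39, …, 43+3, 62+0) = 62
Best is to sell the whole 10-inch piece uncut for $62.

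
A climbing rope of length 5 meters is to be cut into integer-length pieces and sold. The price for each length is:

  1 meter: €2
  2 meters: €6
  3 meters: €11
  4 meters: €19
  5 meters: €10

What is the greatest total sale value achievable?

21

Consider every possible first cut. R[k] is the best of p[i]+R[k−i] over all sellable i≤k.
R[1] = 2
R[2] = max(2+2, 6+0) = 6
R[3] = max(2+6, 6+2, 11+0) = 11
R[4] = max(2+11, 6+6, 11+2, 19+0) = 19
R[5] = max(2+19, 6+11, 11+6, 19+2, 10+0) = 21
One optimal cutting: 4 + 1 → €19 + €2 = €21.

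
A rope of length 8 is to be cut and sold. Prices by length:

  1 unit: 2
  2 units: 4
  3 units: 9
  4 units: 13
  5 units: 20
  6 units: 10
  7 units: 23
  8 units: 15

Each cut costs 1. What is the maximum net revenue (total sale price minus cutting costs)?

Build r[k] bottom-up: r[k] = max over allowed piece i of (p[i] + r[k−i]) − 1 per cut.
r[1] = 2
r[2] = max(2+2-1, 4+0) = 4
r[3] = max(2+4-1, 4+2-1, 9+0) = 9
r[4] = max(2+9-1, 4+4-1, 9+2-1, 13+0) = 13
r[5] = max(2+13-1, 4+9-1, 9+4-1, 13+2-1, 20+0) = 20
r[6] = max(2+20-1, 4+13-1, 9+9-1, 13+4-1, 20+2-1, 10+0) = 21
r[7] = max(2+21-1, 4+20-1, 9+13-1, …, 10+2-1, 23+0) = 23
r[8] = max(2+23-1, 4+21-1, 9+20-1, …, 23+2-1, 15+0) = 28
One optimal plan: pieces 5 + 3 (1 cut) → 29 − 1 = 28.

28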